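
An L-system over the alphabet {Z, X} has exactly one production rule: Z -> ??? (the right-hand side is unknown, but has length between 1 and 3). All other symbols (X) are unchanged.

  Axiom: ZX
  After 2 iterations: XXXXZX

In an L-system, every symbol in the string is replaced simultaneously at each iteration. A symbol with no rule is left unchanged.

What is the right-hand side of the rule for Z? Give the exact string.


Answer: XXZ

Derivation:
Trying Z -> XXZ:
  Step 0: ZX
  Step 1: XXZX
  Step 2: XXXXZX
Matches the given result.


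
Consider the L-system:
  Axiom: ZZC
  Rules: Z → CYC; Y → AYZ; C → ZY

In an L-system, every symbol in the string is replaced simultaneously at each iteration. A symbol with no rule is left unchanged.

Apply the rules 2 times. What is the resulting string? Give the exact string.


Answer: ZYAYZZYZYAYZZYCYCAYZ

Derivation:
Step 0: ZZC
Step 1: CYCCYCZY
Step 2: ZYAYZZYZYAYZZYCYCAYZ


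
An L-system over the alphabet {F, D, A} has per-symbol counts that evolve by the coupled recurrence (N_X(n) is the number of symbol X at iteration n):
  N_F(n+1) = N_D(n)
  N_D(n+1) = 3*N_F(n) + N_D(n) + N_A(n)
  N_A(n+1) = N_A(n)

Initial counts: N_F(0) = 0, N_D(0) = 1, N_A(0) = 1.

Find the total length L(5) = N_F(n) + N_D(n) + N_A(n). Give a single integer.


Answer: 105

Derivation:
Step 0: N_F=0, N_D=1, N_A=1, L=2
Step 1: N_F=1, N_D=2, N_A=1, L=4
Step 2: N_F=2, N_D=6, N_A=1, L=9
Step 3: N_F=6, N_D=13, N_A=1, L=20
Step 4: N_F=13, N_D=32, N_A=1, L=46
Step 5: N_F=32, N_D=72, N_A=1, L=105


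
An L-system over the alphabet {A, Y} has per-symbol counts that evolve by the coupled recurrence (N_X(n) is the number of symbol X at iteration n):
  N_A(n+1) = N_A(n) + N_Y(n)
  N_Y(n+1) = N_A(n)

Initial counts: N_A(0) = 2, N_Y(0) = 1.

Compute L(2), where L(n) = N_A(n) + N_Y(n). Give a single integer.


Step 0: N_A=2, N_Y=1, L=3
Step 1: N_A=3, N_Y=2, L=5
Step 2: N_A=5, N_Y=3, L=8

Answer: 8


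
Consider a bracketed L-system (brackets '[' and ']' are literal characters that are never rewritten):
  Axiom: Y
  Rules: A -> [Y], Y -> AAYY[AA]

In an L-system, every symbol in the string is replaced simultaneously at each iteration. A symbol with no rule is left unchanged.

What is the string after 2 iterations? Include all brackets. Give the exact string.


Step 0: Y
Step 1: AAYY[AA]
Step 2: [Y][Y]AAYY[AA]AAYY[AA][[Y][Y]]

Answer: [Y][Y]AAYY[AA]AAYY[AA][[Y][Y]]


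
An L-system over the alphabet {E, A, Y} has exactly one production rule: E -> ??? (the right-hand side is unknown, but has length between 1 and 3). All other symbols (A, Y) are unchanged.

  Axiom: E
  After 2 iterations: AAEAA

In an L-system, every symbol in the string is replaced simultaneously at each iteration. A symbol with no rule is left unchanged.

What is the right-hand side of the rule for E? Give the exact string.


Trying E -> AEA:
  Step 0: E
  Step 1: AEA
  Step 2: AAEAA
Matches the given result.

Answer: AEA


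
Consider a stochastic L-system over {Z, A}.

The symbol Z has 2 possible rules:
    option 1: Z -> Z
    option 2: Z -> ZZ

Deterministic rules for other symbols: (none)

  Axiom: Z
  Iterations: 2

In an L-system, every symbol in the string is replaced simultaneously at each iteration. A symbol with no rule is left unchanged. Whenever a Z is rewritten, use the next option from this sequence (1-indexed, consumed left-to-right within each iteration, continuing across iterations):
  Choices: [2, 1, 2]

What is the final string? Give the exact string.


Answer: ZZZ

Derivation:
Step 0: Z
Step 1: ZZ  (used choices [2])
Step 2: ZZZ  (used choices [1, 2])


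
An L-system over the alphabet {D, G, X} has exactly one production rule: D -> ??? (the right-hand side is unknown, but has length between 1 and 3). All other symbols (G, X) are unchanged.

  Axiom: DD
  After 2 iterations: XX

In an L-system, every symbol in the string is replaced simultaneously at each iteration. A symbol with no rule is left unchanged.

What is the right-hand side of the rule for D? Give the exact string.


Trying D -> X:
  Step 0: DD
  Step 1: XX
  Step 2: XX
Matches the given result.

Answer: X


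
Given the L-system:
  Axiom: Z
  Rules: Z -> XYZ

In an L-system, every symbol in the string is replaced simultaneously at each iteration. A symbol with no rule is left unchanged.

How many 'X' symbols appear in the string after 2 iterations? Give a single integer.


Step 0: Z  (0 'X')
Step 1: XYZ  (1 'X')
Step 2: XYXYZ  (2 'X')

Answer: 2


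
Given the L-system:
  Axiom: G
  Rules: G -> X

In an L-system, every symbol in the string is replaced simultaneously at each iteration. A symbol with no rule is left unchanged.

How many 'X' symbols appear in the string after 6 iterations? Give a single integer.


Step 0: G  (0 'X')
Step 1: X  (1 'X')
Step 2: X  (1 'X')
Step 3: X  (1 'X')
Step 4: X  (1 'X')
Step 5: X  (1 'X')
Step 6: X  (1 'X')

Answer: 1


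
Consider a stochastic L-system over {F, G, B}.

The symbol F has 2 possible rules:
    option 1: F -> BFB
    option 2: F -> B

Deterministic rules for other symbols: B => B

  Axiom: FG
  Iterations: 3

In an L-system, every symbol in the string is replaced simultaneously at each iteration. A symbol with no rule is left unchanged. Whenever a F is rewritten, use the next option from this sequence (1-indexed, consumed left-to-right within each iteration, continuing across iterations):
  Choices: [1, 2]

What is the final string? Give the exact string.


Answer: BBBG

Derivation:
Step 0: FG
Step 1: BFBG  (used choices [1])
Step 2: BBBG  (used choices [2])
Step 3: BBBG  (used choices [])


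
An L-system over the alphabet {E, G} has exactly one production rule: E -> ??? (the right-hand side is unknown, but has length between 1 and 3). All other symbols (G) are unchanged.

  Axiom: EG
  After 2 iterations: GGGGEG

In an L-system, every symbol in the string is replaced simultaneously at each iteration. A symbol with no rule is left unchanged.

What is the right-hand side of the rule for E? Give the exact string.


Answer: GGE

Derivation:
Trying E -> GGE:
  Step 0: EG
  Step 1: GGEG
  Step 2: GGGGEG
Matches the given result.


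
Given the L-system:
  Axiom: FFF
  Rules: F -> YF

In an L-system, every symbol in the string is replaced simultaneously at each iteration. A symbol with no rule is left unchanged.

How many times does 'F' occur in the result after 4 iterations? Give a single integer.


Step 0: FFF  (3 'F')
Step 1: YFYFYF  (3 'F')
Step 2: YYFYYFYYF  (3 'F')
Step 3: YYYFYYYFYYYF  (3 'F')
Step 4: YYYYFYYYYFYYYYF  (3 'F')

Answer: 3


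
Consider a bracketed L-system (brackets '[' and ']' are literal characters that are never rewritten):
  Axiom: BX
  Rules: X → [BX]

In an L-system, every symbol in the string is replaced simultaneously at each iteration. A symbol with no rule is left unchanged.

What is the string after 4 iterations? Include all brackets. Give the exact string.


Answer: B[B[B[B[BX]]]]

Derivation:
Step 0: BX
Step 1: B[BX]
Step 2: B[B[BX]]
Step 3: B[B[B[BX]]]
Step 4: B[B[B[B[BX]]]]


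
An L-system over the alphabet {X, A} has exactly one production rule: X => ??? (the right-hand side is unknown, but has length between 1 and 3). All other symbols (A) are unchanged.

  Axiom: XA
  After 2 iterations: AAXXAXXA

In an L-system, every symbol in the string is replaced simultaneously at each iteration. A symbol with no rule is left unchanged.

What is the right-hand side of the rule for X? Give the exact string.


Answer: AXX

Derivation:
Trying X => AXX:
  Step 0: XA
  Step 1: AXXA
  Step 2: AAXXAXXA
Matches the given result.


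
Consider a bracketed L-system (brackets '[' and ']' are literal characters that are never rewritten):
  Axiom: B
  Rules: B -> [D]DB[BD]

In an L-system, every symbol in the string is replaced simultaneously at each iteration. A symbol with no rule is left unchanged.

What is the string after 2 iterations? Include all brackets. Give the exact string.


Step 0: B
Step 1: [D]DB[BD]
Step 2: [D]D[D]DB[BD][[D]DB[BD]D]

Answer: [D]D[D]DB[BD][[D]DB[BD]D]


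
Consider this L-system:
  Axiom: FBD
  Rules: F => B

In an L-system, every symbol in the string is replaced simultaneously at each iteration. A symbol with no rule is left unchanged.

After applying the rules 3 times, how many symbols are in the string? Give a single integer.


Answer: 3

Derivation:
Step 0: length = 3
Step 1: length = 3
Step 2: length = 3
Step 3: length = 3


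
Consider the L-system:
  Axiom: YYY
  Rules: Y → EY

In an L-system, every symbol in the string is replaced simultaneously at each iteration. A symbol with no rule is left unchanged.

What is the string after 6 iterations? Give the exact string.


Answer: EEEEEEYEEEEEEYEEEEEEY

Derivation:
Step 0: YYY
Step 1: EYEYEY
Step 2: EEYEEYEEY
Step 3: EEEYEEEYEEEY
Step 4: EEEEYEEEEYEEEEY
Step 5: EEEEEYEEEEEYEEEEEY
Step 6: EEEEEEYEEEEEEYEEEEEEY


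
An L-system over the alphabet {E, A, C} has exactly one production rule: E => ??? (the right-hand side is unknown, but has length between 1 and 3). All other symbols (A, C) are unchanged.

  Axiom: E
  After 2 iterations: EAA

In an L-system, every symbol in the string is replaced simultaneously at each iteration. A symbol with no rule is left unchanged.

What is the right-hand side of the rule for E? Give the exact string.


Trying E => EA:
  Step 0: E
  Step 1: EA
  Step 2: EAA
Matches the given result.

Answer: EA


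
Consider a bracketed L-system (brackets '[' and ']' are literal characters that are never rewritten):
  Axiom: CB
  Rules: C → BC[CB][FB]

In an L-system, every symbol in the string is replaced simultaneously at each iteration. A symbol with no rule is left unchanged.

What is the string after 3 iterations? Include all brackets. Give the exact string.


Answer: BBBC[CB][FB][BC[CB][FB]B][FB][BBC[CB][FB][BC[CB][FB]B][FB]B][FB]B

Derivation:
Step 0: CB
Step 1: BC[CB][FB]B
Step 2: BBC[CB][FB][BC[CB][FB]B][FB]B
Step 3: BBBC[CB][FB][BC[CB][FB]B][FB][BBC[CB][FB][BC[CB][FB]B][FB]B][FB]B


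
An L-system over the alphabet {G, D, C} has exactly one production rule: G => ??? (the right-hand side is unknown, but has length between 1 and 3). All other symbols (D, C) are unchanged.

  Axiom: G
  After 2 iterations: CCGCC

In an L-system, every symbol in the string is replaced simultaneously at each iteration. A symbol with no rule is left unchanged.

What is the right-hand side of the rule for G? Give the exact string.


Answer: CGC

Derivation:
Trying G => CGC:
  Step 0: G
  Step 1: CGC
  Step 2: CCGCC
Matches the given result.


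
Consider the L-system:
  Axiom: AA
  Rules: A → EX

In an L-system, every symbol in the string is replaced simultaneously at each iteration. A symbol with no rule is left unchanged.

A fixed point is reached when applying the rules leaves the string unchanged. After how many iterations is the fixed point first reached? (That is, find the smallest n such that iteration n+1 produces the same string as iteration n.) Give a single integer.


Step 0: AA
Step 1: EXEX
Step 2: EXEX  (unchanged — fixed point at step 1)

Answer: 1


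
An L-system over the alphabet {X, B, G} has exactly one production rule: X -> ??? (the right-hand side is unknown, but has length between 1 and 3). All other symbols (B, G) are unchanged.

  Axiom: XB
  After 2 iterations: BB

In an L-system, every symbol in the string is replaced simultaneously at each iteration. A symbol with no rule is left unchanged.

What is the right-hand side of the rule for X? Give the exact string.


Answer: B

Derivation:
Trying X -> B:
  Step 0: XB
  Step 1: BB
  Step 2: BB
Matches the given result.


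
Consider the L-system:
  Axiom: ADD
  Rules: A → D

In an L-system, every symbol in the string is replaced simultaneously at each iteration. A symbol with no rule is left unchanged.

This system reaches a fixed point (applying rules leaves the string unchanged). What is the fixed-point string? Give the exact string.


Step 0: ADD
Step 1: DDD
Step 2: DDD  (unchanged — fixed point at step 1)

Answer: DDD


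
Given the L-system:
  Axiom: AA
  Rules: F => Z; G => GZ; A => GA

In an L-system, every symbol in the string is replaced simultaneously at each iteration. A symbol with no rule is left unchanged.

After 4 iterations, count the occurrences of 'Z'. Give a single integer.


Step 0: AA  (0 'Z')
Step 1: GAGA  (0 'Z')
Step 2: GZGAGZGA  (2 'Z')
Step 3: GZZGZGAGZZGZGA  (6 'Z')
Step 4: GZZZGZZGZGAGZZZGZZGZGA  (12 'Z')

Answer: 12


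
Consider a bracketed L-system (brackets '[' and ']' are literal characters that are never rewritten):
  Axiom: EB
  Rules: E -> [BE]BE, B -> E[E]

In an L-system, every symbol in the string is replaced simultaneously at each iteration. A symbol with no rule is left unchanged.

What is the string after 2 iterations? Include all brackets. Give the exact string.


Answer: [E[E][BE]BE]E[E][BE]BE[BE]BE[[BE]BE]

Derivation:
Step 0: EB
Step 1: [BE]BEE[E]
Step 2: [E[E][BE]BE]E[E][BE]BE[BE]BE[[BE]BE]


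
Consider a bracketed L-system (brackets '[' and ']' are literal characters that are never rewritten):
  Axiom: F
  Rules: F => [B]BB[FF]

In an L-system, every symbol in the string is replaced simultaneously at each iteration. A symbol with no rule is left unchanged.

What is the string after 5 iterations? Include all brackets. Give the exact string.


Answer: [B]BB[[B]BB[[B]BB[[B]BB[[B]BB[FF][B]BB[FF]][B]BB[[B]BB[FF][B]BB[FF]]][B]BB[[B]BB[[B]BB[FF][B]BB[FF]][B]BB[[B]BB[FF][B]BB[FF]]]][B]BB[[B]BB[[B]BB[[B]BB[FF][B]BB[FF]][B]BB[[B]BB[FF][B]BB[FF]]][B]BB[[B]BB[[B]BB[FF][B]BB[FF]][B]BB[[B]BB[FF][B]BB[FF]]]]]

Derivation:
Step 0: F
Step 1: [B]BB[FF]
Step 2: [B]BB[[B]BB[FF][B]BB[FF]]
Step 3: [B]BB[[B]BB[[B]BB[FF][B]BB[FF]][B]BB[[B]BB[FF][B]BB[FF]]]
Step 4: [B]BB[[B]BB[[B]BB[[B]BB[FF][B]BB[FF]][B]BB[[B]BB[FF][B]BB[FF]]][B]BB[[B]BB[[B]BB[FF][B]BB[FF]][B]BB[[B]BB[FF][B]BB[FF]]]]
Step 5: [B]BB[[B]BB[[B]BB[[B]BB[[B]BB[FF][B]BB[FF]][B]BB[[B]BB[FF][B]BB[FF]]][B]BB[[B]BB[[B]BB[FF][B]BB[FF]][B]BB[[B]BB[FF][B]BB[FF]]]][B]BB[[B]BB[[B]BB[[B]BB[FF][B]BB[FF]][B]BB[[B]BB[FF][B]BB[FF]]][B]BB[[B]BB[[B]BB[FF][B]BB[FF]][B]BB[[B]BB[FF][B]BB[FF]]]]]


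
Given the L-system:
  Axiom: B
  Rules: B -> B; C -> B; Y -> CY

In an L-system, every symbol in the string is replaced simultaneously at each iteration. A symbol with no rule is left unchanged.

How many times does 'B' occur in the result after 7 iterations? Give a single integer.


Answer: 1

Derivation:
Step 0: B  (1 'B')
Step 1: B  (1 'B')
Step 2: B  (1 'B')
Step 3: B  (1 'B')
Step 4: B  (1 'B')
Step 5: B  (1 'B')
Step 6: B  (1 'B')
Step 7: B  (1 'B')


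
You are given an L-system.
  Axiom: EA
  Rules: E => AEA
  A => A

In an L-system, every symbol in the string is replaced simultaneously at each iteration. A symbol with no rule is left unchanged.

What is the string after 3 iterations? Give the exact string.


Step 0: EA
Step 1: AEAA
Step 2: AAEAAA
Step 3: AAAEAAAA

Answer: AAAEAAAA


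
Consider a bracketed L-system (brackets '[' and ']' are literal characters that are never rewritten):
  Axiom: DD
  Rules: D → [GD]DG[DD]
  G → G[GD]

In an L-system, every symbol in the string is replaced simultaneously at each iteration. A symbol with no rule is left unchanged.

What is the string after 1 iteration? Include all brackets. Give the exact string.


Step 0: DD
Step 1: [GD]DG[DD][GD]DG[DD]

Answer: [GD]DG[DD][GD]DG[DD]


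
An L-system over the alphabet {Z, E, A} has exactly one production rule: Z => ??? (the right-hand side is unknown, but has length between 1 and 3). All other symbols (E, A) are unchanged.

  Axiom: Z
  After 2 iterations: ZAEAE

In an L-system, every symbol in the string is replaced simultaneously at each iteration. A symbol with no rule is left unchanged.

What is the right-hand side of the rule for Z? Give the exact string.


Trying Z => ZAE:
  Step 0: Z
  Step 1: ZAE
  Step 2: ZAEAE
Matches the given result.

Answer: ZAE


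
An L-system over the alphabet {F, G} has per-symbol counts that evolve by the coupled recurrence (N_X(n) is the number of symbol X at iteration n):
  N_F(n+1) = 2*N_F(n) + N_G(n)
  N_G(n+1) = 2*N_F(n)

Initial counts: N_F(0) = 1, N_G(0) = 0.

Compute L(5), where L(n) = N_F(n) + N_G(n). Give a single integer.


Answer: 208

Derivation:
Step 0: N_F=1, N_G=0, L=1
Step 1: N_F=2, N_G=2, L=4
Step 2: N_F=6, N_G=4, L=10
Step 3: N_F=16, N_G=12, L=28
Step 4: N_F=44, N_G=32, L=76
Step 5: N_F=120, N_G=88, L=208


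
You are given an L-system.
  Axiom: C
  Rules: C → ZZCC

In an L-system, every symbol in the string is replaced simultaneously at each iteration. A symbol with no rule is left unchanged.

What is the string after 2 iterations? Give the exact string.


Step 0: C
Step 1: ZZCC
Step 2: ZZZZCCZZCC

Answer: ZZZZCCZZCC


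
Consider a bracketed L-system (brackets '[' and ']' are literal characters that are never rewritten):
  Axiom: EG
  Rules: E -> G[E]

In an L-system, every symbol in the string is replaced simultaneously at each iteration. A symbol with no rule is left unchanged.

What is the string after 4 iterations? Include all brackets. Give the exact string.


Step 0: EG
Step 1: G[E]G
Step 2: G[G[E]]G
Step 3: G[G[G[E]]]G
Step 4: G[G[G[G[E]]]]G

Answer: G[G[G[G[E]]]]G


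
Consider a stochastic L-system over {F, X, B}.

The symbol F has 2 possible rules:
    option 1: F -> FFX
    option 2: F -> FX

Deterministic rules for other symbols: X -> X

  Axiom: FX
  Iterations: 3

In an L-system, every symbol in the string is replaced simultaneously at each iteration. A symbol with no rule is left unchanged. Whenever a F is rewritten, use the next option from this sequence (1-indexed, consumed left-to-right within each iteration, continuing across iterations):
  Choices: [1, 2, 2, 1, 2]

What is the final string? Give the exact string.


Answer: FFXXFXXXX

Derivation:
Step 0: FX
Step 1: FFXX  (used choices [1])
Step 2: FXFXXX  (used choices [2, 2])
Step 3: FFXXFXXXX  (used choices [1, 2])


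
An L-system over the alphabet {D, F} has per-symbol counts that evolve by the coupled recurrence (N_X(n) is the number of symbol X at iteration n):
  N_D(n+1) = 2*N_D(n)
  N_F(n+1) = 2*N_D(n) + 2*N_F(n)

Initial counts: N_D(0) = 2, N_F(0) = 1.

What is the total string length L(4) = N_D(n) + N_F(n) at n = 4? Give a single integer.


Step 0: N_D=2, N_F=1, L=3
Step 1: N_D=4, N_F=6, L=10
Step 2: N_D=8, N_F=20, L=28
Step 3: N_D=16, N_F=56, L=72
Step 4: N_D=32, N_F=144, L=176

Answer: 176


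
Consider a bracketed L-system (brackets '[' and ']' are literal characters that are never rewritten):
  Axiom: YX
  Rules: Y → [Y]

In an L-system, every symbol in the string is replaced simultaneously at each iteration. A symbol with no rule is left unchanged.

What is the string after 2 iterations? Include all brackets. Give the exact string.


Step 0: YX
Step 1: [Y]X
Step 2: [[Y]]X

Answer: [[Y]]X


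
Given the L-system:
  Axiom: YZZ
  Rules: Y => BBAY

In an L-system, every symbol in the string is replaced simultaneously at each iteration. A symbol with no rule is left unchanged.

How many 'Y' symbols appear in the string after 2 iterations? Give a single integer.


Step 0: YZZ  (1 'Y')
Step 1: BBAYZZ  (1 'Y')
Step 2: BBABBAYZZ  (1 'Y')

Answer: 1


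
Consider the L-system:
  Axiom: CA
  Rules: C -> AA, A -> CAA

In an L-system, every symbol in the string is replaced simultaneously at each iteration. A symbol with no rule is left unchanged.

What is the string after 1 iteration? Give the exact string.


Step 0: CA
Step 1: AACAA

Answer: AACAA


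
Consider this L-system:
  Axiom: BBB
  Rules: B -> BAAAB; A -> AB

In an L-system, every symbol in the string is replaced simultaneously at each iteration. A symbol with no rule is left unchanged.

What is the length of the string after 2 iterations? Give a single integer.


Answer: 48

Derivation:
Step 0: length = 3
Step 1: length = 15
Step 2: length = 48


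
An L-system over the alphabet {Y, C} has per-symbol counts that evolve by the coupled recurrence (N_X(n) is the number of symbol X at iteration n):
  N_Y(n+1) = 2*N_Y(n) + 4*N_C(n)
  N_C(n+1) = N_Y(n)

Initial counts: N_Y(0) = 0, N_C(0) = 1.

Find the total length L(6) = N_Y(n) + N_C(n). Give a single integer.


Answer: 1344

Derivation:
Step 0: N_Y=0, N_C=1, L=1
Step 1: N_Y=4, N_C=0, L=4
Step 2: N_Y=8, N_C=4, L=12
Step 3: N_Y=32, N_C=8, L=40
Step 4: N_Y=96, N_C=32, L=128
Step 5: N_Y=320, N_C=96, L=416
Step 6: N_Y=1024, N_C=320, L=1344


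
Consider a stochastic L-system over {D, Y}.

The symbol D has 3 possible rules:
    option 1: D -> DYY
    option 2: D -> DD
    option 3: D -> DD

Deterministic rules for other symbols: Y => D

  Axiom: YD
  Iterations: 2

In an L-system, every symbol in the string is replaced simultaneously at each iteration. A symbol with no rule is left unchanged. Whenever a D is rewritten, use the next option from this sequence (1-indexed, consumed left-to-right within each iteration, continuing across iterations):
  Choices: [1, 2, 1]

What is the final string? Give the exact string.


Answer: DDDYYDD

Derivation:
Step 0: YD
Step 1: DDYY  (used choices [1])
Step 2: DDDYYDD  (used choices [2, 1])


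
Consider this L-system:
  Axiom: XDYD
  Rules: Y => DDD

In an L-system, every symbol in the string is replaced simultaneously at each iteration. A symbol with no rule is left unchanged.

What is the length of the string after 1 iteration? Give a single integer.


Answer: 6

Derivation:
Step 0: length = 4
Step 1: length = 6


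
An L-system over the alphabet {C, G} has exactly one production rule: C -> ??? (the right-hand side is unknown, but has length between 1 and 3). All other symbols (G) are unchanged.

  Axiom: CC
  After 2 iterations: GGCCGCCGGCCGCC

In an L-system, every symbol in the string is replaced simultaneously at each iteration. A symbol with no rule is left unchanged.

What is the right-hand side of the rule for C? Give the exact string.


Answer: GCC

Derivation:
Trying C -> GCC:
  Step 0: CC
  Step 1: GCCGCC
  Step 2: GGCCGCCGGCCGCC
Matches the given result.


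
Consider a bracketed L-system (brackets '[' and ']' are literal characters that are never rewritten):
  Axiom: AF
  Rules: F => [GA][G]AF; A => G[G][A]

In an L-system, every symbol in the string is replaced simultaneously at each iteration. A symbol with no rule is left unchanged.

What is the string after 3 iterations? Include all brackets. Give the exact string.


Answer: G[G][G[G][G[G][A]]][GG[G][G[G][A]]][G]G[G][G[G][A]][GG[G][A]][G]G[G][A][GA][G]AF

Derivation:
Step 0: AF
Step 1: G[G][A][GA][G]AF
Step 2: G[G][G[G][A]][GG[G][A]][G]G[G][A][GA][G]AF
Step 3: G[G][G[G][G[G][A]]][GG[G][G[G][A]]][G]G[G][G[G][A]][GG[G][A]][G]G[G][A][GA][G]AF


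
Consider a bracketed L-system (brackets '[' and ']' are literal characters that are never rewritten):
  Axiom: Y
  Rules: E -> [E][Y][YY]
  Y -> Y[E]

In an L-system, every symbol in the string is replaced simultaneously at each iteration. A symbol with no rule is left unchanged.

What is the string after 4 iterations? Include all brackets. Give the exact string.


Answer: Y[E][[E][Y][YY]][[[E][Y][YY]][Y[E]][Y[E]Y[E]]][[[[E][Y][YY]][Y[E]][Y[E]Y[E]]][Y[E][[E][Y][YY]]][Y[E][[E][Y][YY]]Y[E][[E][Y][YY]]]]

Derivation:
Step 0: Y
Step 1: Y[E]
Step 2: Y[E][[E][Y][YY]]
Step 3: Y[E][[E][Y][YY]][[[E][Y][YY]][Y[E]][Y[E]Y[E]]]
Step 4: Y[E][[E][Y][YY]][[[E][Y][YY]][Y[E]][Y[E]Y[E]]][[[[E][Y][YY]][Y[E]][Y[E]Y[E]]][Y[E][[E][Y][YY]]][Y[E][[E][Y][YY]]Y[E][[E][Y][YY]]]]


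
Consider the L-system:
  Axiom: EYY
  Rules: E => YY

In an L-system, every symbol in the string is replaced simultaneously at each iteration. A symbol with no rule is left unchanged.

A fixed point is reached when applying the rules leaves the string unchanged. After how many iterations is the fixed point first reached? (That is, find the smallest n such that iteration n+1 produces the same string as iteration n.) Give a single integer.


Step 0: EYY
Step 1: YYYY
Step 2: YYYY  (unchanged — fixed point at step 1)

Answer: 1


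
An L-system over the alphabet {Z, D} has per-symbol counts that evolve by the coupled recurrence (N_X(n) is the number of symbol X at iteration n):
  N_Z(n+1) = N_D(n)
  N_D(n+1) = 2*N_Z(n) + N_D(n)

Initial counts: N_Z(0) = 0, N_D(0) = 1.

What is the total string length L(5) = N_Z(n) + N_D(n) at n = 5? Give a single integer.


Step 0: N_Z=0, N_D=1, L=1
Step 1: N_Z=1, N_D=1, L=2
Step 2: N_Z=1, N_D=3, L=4
Step 3: N_Z=3, N_D=5, L=8
Step 4: N_Z=5, N_D=11, L=16
Step 5: N_Z=11, N_D=21, L=32

Answer: 32


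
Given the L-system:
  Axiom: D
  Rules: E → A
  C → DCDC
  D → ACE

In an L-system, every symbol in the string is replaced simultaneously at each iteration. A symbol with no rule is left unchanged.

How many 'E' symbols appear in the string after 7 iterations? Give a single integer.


Step 0: D  (0 'E')
Step 1: ACE  (1 'E')
Step 2: ADCDCA  (0 'E')
Step 3: AACEDCDCACEDCDCA  (2 'E')
Step 4: AADCDCAACEDCDCACEDCDCADCDCAACEDCDCACEDCDCA  (4 'E')
Step 5: AAACEDCDCACEDCDCAADCDCAACEDCDCACEDCDCADCDCAACEDCDCACEDCDCAACEDCDCACEDCDCAADCDCAACEDCDCACEDCDCADCDCAACEDCDCACEDCDCA  (12 'E')
Step 6: AAADCDCAACEDCDCACEDCDCADCDCAACEDCDCACEDCDCAAACEDCDCACEDCDCAADCDCAACEDCDCACEDCDCADCDCAACEDCDCACEDCDCAACEDCDCACEDCDCAADCDCAACEDCDCACEDCDCADCDCAACEDCDCACEDCDCAADCDCAACEDCDCACEDCDCADCDCAACEDCDCACEDCDCAAACEDCDCACEDCDCAADCDCAACEDCDCACEDCDCADCDCAACEDCDCACEDCDCAACEDCDCACEDCDCAADCDCAACEDCDCACEDCDCADCDCAACEDCDCACEDCDCA  (32 'E')
Step 7: AAAACEDCDCACEDCDCAADCDCAACEDCDCACEDCDCADCDCAACEDCDCACEDCDCAACEDCDCACEDCDCAADCDCAACEDCDCACEDCDCADCDCAACEDCDCACEDCDCAAADCDCAACEDCDCACEDCDCADCDCAACEDCDCACEDCDCAAACEDCDCACEDCDCAADCDCAACEDCDCACEDCDCADCDCAACEDCDCACEDCDCAACEDCDCACEDCDCAADCDCAACEDCDCACEDCDCADCDCAACEDCDCACEDCDCAADCDCAACEDCDCACEDCDCADCDCAACEDCDCACEDCDCAAACEDCDCACEDCDCAADCDCAACEDCDCACEDCDCADCDCAACEDCDCACEDCDCAACEDCDCACEDCDCAADCDCAACEDCDCACEDCDCADCDCAACEDCDCACEDCDCAAACEDCDCACEDCDCAADCDCAACEDCDCACEDCDCADCDCAACEDCDCACEDCDCAACEDCDCACEDCDCAADCDCAACEDCDCACEDCDCADCDCAACEDCDCACEDCDCAAADCDCAACEDCDCACEDCDCADCDCAACEDCDCACEDCDCAAACEDCDCACEDCDCAADCDCAACEDCDCACEDCDCADCDCAACEDCDCACEDCDCAACEDCDCACEDCDCAADCDCAACEDCDCACEDCDCADCDCAACEDCDCACEDCDCAADCDCAACEDCDCACEDCDCADCDCAACEDCDCACEDCDCAAACEDCDCACEDCDCAADCDCAACEDCDCACEDCDCADCDCAACEDCDCACEDCDCAACEDCDCACEDCDCAADCDCAACEDCDCACEDCDCADCDCAACEDCDCACEDCDCA  (88 'E')

Answer: 88


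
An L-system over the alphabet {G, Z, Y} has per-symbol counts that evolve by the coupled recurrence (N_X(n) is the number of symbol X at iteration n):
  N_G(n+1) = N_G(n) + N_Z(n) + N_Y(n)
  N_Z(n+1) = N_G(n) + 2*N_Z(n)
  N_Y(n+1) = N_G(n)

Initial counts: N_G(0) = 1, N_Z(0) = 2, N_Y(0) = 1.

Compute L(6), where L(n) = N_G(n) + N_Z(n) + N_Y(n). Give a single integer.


Answer: 1552

Derivation:
Step 0: N_G=1, N_Z=2, N_Y=1, L=4
Step 1: N_G=4, N_Z=5, N_Y=1, L=10
Step 2: N_G=10, N_Z=14, N_Y=4, L=28
Step 3: N_G=28, N_Z=38, N_Y=10, L=76
Step 4: N_G=76, N_Z=104, N_Y=28, L=208
Step 5: N_G=208, N_Z=284, N_Y=76, L=568
Step 6: N_G=568, N_Z=776, N_Y=208, L=1552


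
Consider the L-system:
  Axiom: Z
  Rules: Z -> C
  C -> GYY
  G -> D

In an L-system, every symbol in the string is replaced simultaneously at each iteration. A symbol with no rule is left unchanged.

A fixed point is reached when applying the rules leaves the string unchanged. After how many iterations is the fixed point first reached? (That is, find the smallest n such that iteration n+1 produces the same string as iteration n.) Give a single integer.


Answer: 3

Derivation:
Step 0: Z
Step 1: C
Step 2: GYY
Step 3: DYY
Step 4: DYY  (unchanged — fixed point at step 3)


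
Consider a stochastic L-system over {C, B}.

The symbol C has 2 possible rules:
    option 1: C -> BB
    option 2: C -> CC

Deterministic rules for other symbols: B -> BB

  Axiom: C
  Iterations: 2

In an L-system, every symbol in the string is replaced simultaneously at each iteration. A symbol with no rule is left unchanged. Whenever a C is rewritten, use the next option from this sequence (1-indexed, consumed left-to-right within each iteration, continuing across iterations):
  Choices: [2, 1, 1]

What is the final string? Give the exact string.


Answer: BBBB

Derivation:
Step 0: C
Step 1: CC  (used choices [2])
Step 2: BBBB  (used choices [1, 1])


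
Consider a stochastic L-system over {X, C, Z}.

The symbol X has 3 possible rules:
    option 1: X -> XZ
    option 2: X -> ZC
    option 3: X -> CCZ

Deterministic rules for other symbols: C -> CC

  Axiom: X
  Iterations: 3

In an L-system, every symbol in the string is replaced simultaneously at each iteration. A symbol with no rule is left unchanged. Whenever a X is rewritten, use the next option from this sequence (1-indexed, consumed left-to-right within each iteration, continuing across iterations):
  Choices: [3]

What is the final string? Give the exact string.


Answer: CCCCCCCCZ

Derivation:
Step 0: X
Step 1: CCZ  (used choices [3])
Step 2: CCCCZ  (used choices [])
Step 3: CCCCCCCCZ  (used choices [])


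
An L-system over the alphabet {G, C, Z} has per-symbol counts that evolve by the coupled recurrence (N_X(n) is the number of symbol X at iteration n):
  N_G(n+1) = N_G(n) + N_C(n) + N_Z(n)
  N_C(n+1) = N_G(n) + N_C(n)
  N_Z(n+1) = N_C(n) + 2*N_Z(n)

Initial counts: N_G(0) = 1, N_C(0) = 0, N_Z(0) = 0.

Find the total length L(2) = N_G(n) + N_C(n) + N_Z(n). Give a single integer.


Answer: 5

Derivation:
Step 0: N_G=1, N_C=0, N_Z=0, L=1
Step 1: N_G=1, N_C=1, N_Z=0, L=2
Step 2: N_G=2, N_C=2, N_Z=1, L=5


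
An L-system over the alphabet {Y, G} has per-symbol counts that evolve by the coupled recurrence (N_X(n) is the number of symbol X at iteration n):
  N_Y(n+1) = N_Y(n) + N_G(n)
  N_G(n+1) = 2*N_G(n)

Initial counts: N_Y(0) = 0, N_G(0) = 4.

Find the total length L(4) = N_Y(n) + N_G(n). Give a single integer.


Step 0: N_Y=0, N_G=4, L=4
Step 1: N_Y=4, N_G=8, L=12
Step 2: N_Y=12, N_G=16, L=28
Step 3: N_Y=28, N_G=32, L=60
Step 4: N_Y=60, N_G=64, L=124

Answer: 124


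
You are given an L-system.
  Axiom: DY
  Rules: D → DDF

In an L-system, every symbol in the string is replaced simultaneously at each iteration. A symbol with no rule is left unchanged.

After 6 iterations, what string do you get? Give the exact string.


Answer: DDFDDFFDDFDDFFFDDFDDFFDDFDDFFFFDDFDDFFDDFDDFFFDDFDDFFDDFDDFFFFFDDFDDFFDDFDDFFFDDFDDFFDDFDDFFFFDDFDDFFDDFDDFFFDDFDDFFDDFDDFFFFFFY

Derivation:
Step 0: DY
Step 1: DDFY
Step 2: DDFDDFFY
Step 3: DDFDDFFDDFDDFFFY
Step 4: DDFDDFFDDFDDFFFDDFDDFFDDFDDFFFFY
Step 5: DDFDDFFDDFDDFFFDDFDDFFDDFDDFFFFDDFDDFFDDFDDFFFDDFDDFFDDFDDFFFFFY
Step 6: DDFDDFFDDFDDFFFDDFDDFFDDFDDFFFFDDFDDFFDDFDDFFFDDFDDFFDDFDDFFFFFDDFDDFFDDFDDFFFDDFDDFFDDFDDFFFFDDFDDFFDDFDDFFFDDFDDFFDDFDDFFFFFFY


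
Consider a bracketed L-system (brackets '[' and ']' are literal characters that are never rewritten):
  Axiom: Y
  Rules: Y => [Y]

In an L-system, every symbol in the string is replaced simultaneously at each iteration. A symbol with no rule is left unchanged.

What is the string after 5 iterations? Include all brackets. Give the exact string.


Step 0: Y
Step 1: [Y]
Step 2: [[Y]]
Step 3: [[[Y]]]
Step 4: [[[[Y]]]]
Step 5: [[[[[Y]]]]]

Answer: [[[[[Y]]]]]


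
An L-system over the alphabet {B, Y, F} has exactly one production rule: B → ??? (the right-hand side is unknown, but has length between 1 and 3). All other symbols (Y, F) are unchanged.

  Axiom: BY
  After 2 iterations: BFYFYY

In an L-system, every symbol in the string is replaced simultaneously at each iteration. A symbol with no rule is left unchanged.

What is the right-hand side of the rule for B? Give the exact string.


Trying B → BFY:
  Step 0: BY
  Step 1: BFYY
  Step 2: BFYFYY
Matches the given result.

Answer: BFY


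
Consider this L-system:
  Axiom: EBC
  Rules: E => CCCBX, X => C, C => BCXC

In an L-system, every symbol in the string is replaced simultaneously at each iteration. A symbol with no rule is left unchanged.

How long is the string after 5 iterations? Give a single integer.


Step 0: length = 3
Step 1: length = 10
Step 2: length = 25
Step 3: length = 61
Step 4: length = 148
Step 5: length = 358

Answer: 358


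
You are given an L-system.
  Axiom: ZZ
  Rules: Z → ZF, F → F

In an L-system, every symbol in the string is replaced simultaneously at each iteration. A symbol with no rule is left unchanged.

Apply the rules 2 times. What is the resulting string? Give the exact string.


Step 0: ZZ
Step 1: ZFZF
Step 2: ZFFZFF

Answer: ZFFZFF


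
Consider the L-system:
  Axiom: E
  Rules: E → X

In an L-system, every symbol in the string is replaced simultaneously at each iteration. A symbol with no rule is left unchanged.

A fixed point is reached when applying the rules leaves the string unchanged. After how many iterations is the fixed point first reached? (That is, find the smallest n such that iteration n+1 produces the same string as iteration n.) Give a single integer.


Step 0: E
Step 1: X
Step 2: X  (unchanged — fixed point at step 1)

Answer: 1


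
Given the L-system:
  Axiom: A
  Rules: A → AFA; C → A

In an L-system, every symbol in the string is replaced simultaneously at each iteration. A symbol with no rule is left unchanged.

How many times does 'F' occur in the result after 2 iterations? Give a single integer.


Answer: 3

Derivation:
Step 0: A  (0 'F')
Step 1: AFA  (1 'F')
Step 2: AFAFAFA  (3 'F')


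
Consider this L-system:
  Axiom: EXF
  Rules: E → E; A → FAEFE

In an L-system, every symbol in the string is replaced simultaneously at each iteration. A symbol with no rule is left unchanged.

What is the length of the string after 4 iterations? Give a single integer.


Answer: 3

Derivation:
Step 0: length = 3
Step 1: length = 3
Step 2: length = 3
Step 3: length = 3
Step 4: length = 3


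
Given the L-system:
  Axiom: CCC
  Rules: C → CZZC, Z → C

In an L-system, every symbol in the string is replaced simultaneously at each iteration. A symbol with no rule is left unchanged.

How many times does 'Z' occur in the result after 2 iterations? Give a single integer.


Answer: 12

Derivation:
Step 0: CCC  (0 'Z')
Step 1: CZZCCZZCCZZC  (6 'Z')
Step 2: CZZCCCCZZCCZZCCCCZZCCZZCCCCZZC  (12 'Z')


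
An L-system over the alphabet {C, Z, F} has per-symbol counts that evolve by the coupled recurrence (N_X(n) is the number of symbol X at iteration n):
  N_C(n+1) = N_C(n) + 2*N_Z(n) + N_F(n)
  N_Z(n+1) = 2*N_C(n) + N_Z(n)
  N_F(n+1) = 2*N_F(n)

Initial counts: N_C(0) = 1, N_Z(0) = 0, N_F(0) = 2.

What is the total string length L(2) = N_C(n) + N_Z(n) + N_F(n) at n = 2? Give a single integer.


Answer: 27

Derivation:
Step 0: N_C=1, N_Z=0, N_F=2, L=3
Step 1: N_C=3, N_Z=2, N_F=4, L=9
Step 2: N_C=11, N_Z=8, N_F=8, L=27


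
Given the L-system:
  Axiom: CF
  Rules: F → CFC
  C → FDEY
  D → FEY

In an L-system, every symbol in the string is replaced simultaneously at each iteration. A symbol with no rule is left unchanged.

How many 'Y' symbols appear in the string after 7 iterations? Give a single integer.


Final string: FDEYCFCFDEYCFCEYEYCFCFEYEYFDEYCFCFDEYCFCFEYEYFDEYCFCFDEYCFCEYEYCFCFEYEYFDEYCFCFDEYCFCFEYEYEYEYCFCFEYEYFDEYCFCFDEYCFCFEYEYFDEYCFCFDEYEYEYFDEYCFCFDEYCFCEYEYCFCFEYEYFDEYCFCFDEYCFCFEYEYFDEYCFCFDEYCFCEYEYCFCFEYEYFDEYCFCFDEYCFCFEYEYFDEYCFCFDEYEYEYFDEYCFCFDEYCFCEYEYCFCFEYEYFDEYCFCFDEYCFCFEYEYFDEYCFCFDEYCFCEYEYCFCFEYEYFDEYCFCFDEYCFCFEYEYEYEYCFCFEYEYFDEYCFCFDEYCFCFEYEYFDEYCFCFDEYEYEYFDEYCFCFDEYCFCEYEYCFCFEYEYFDEYCFCFDEYCFCFEYEYFDEYCFCFDEYCFCEYEYCFCFEYEYFDEYCFCFDEYCFCFEYEYFDEYCFCFDEYEYEYEYEYCFCFEYEYFDEYCFCFDEYCFCFEYEYFDEYCFCFDEYEYEYFDEYCFCFDEYCFCEYEYCFCFEYEYFDEYCFCFDEYCFCFEYEYFDEYCFCFDEYCFCEYEYCFCFEYEYFDEYCFCFDEYCFCFEYEYFDEYCFCFDEYEYEYFDEYCFCFDEYCFCEYEYCFCFEYEYFDEYCFCFDEYCFCFEYEYFDEYCFCFDEYCFCEYEYEYEYFDEYCFCFDEYCFCEYEYCFCFEYEYFDEYCFCFDEYCFCFEYEYFDEYCFCFDEYCFCEYEYCFCFEYEYFDEYCFCFDEYCFCFEYEYEYEYCFCFEYEYFDEYCFCFDEYCFCFEYEYFDEYCFCFDEYEYEYFDEYCFCFDEYCFCEYEYCFCFEYEYFDEYCFCFDEYCFCFEYEYFDEYCFCFDEYCFCEYEYCFCFEYEYFDEYCFCFDEYCFCFEYEYFDEYCFCFDEYEYEYFDEYCFCFDEYCFCEYEYCFCFEYEYFDEYCFCFDEYCFCFEYEYFDEYCFCFDEYCFCEYEYCFCFEYEYFDEYCFCFDEYCFCFEYEYEYEYCFCFEYEYFDEYCFCFDEYCFCFEYEYFDEYCFCFDEYEYEYFDEYCFCFDEYCFCEYEYCFCFEYEYFDEYCFCFDEYCFCFEYEYFDEYCFCFDEYCFCEYEYCFCFEYEYFDEYCFCFDEYCFCFEYEYFDEYCFCFDEYEYEYFDEYCFCFDEYCFCEYEYCFCFEYEYFDEYCFCFDEYCFCFEYEYFDEYCFCFDEYCFCEYEYEYEY
Count of 'Y': 292

Answer: 292


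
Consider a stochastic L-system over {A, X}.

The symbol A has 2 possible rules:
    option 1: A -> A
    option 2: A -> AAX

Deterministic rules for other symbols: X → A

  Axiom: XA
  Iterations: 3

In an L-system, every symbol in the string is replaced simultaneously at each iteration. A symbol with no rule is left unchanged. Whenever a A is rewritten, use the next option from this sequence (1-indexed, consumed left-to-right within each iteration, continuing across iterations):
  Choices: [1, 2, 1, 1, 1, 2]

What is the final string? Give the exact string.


Answer: AAAAAX

Derivation:
Step 0: XA
Step 1: AA  (used choices [1])
Step 2: AAXA  (used choices [2, 1])
Step 3: AAAAAX  (used choices [1, 1, 2])


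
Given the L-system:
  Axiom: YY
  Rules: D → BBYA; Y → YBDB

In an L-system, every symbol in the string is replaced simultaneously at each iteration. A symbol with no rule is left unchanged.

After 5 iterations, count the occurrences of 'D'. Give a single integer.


Answer: 10

Derivation:
Step 0: YY  (0 'D')
Step 1: YBDBYBDB  (2 'D')
Step 2: YBDBBBBYABYBDBBBBYAB  (2 'D')
Step 3: YBDBBBBYABBBBYBDBABYBDBBBBYABBBBYBDBAB  (4 'D')
Step 4: YBDBBBBYABBBBYBDBABBBBYBDBBBBYABABYBDBBBBYABBBBYBDBABBBBYBDBBBBYABAB  (6 'D')
Step 5: YBDBBBBYABBBBYBDBABBBBYBDBBBBYABABBBBYBDBBBBYABBBBYBDBABABYBDBBBBYABBBBYBDBABBBBYBDBBBBYABABBBBYBDBBBBYABBBBYBDBABAB  (10 'D')


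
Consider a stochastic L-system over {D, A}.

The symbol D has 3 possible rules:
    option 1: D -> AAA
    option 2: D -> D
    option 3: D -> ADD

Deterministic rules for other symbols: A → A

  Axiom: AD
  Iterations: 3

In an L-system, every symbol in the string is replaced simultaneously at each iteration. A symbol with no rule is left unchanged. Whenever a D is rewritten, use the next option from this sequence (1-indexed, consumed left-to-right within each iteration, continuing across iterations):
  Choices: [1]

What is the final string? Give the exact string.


Answer: AAAA

Derivation:
Step 0: AD
Step 1: AAAA  (used choices [1])
Step 2: AAAA  (used choices [])
Step 3: AAAA  (used choices [])


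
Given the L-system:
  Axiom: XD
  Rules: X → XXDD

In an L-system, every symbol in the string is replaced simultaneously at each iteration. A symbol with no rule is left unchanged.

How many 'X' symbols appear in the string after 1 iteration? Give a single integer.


Answer: 2

Derivation:
Step 0: XD  (1 'X')
Step 1: XXDDD  (2 'X')


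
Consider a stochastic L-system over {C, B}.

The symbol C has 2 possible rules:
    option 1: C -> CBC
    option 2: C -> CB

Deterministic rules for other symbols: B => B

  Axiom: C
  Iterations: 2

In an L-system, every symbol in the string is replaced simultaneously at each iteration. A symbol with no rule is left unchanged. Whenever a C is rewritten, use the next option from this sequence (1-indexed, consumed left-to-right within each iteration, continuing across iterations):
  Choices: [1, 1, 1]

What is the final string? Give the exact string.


Answer: CBCBCBC

Derivation:
Step 0: C
Step 1: CBC  (used choices [1])
Step 2: CBCBCBC  (used choices [1, 1])


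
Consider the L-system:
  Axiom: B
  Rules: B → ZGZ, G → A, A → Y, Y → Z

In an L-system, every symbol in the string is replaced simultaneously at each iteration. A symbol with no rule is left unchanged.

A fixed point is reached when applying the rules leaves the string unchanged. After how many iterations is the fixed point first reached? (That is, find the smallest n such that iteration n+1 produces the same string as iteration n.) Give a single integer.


Step 0: B
Step 1: ZGZ
Step 2: ZAZ
Step 3: ZYZ
Step 4: ZZZ
Step 5: ZZZ  (unchanged — fixed point at step 4)

Answer: 4


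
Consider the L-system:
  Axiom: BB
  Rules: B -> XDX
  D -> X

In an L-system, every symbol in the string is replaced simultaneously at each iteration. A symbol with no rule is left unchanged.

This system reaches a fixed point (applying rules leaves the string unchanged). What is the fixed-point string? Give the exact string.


Step 0: BB
Step 1: XDXXDX
Step 2: XXXXXX
Step 3: XXXXXX  (unchanged — fixed point at step 2)

Answer: XXXXXX
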